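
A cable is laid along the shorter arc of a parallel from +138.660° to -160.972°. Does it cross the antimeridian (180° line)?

Yes

Naïve |-160.972 − 138.660| = 299.632° > 180°, so the shorter arc goes the other way round — across 180°.
Signed shortest Δλ = ((-160.972 − 138.660 + 180) mod 360) − 180 = 60.368°.
Going east by 60.368° from +138.660° passes through 180° before reaching -160.972°.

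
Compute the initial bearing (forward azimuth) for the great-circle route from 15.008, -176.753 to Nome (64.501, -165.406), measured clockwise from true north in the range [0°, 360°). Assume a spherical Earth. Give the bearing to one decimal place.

Δλ = -165.406 − -176.753 = 11.347°.
θ = atan2( sin Δλ · cos φ₂ , cos φ₁ · sin φ₂ − sin φ₁ · cos φ₂ · cos Δλ )
  = atan2(0.08470, 0.76251) = 6.339° → normalised to [0°, 360°): 6.339°.

6.3°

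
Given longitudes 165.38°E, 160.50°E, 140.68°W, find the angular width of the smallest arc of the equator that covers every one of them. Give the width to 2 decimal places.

Sort the longitudes: -140.68°, +160.50°, +165.38°.
Eastward gaps between consecutive values (wrapping around): 301.18°, 4.88°, 53.94°.
Largest gap = 301.18° ⇒ minimal covering band is its complement: 360° − 301.18° = 58.82°.
Band runs from +160.50° eastward to -140.68°, crossing the antimeridian.

58.82°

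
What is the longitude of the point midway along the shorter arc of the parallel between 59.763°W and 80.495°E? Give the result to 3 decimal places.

10.366°E

Signed shortest Δλ from -59.763° to +80.495° is +140.258°.
Midpoint longitude = -59.763° + (+140.258°)/2 = -59.763° + 70.129° = +10.366°.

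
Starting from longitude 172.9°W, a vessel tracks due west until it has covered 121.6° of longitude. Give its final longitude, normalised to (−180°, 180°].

65.5°E

Start at -172.9°; shift −121.6° → -294.5°.
-294.5° lies outside (−180°, 180°]; add 360° → +65.5°.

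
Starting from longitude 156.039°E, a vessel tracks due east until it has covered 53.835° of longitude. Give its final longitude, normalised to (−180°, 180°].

150.126°W

Start at +156.039°; shift +53.835° → +209.874°.
+209.874° lies outside (−180°, 180°]; subtract 360° → -150.126°.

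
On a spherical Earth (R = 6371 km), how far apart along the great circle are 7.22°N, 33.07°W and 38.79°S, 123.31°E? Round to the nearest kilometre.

15781 km

Δλ = 123.31 − -33.07 = 156.38°.
Δφ = -38.79 − 7.22 = -46.01°.
a = sin²(Δφ/2) + cos φ₁ · cos φ₂ · sin²(Δλ/2) = 0.893610.
c = 2·atan2(√a, √(1−a)) = 2.47708 rad → d = 6371·c ≈ 15781.49 km.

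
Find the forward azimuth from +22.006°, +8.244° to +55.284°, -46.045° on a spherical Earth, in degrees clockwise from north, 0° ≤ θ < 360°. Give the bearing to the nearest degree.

Δλ = -46.045 − 8.244 = -54.289°.
θ = atan2( sin Δλ · cos φ₂ , cos φ₁ · sin φ₂ − sin φ₁ · cos φ₂ · cos Δλ )
  = atan2(-0.46243, 0.63754) = -35.954° → normalised to [0°, 360°): 324.046°.

324°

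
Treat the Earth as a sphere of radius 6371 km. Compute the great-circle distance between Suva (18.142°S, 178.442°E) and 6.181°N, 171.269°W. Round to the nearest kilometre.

2931 km

Δλ = -171.269 − 178.442 = -349.711°; wrapped into (−180°, 180°]: 10.289°.
Δφ = 6.181 − -18.142 = 24.323°.
a = sin²(Δφ/2) + cos φ₁ · cos φ₂ · sin²(Δλ/2) = 0.051977.
c = 2·atan2(√a, √(1−a)) = 0.46002 rad → d = 6371·c ≈ 2930.76 km.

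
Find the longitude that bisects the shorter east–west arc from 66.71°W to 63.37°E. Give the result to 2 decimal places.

1.67°W

Signed shortest Δλ from -66.71° to +63.37° is +130.08°.
Midpoint longitude = -66.71° + (+130.08°)/2 = -66.71° + 65.04° = -1.67°.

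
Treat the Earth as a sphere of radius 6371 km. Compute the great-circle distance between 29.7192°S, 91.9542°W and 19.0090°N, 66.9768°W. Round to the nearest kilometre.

Δλ = -66.9768 − -91.9542 = 24.9774°.
Δφ = 19.0090 − -29.7192 = 48.7282°.
a = sin²(Δφ/2) + cos φ₁ · cos φ₂ · sin²(Δλ/2) = 0.208581.
c = 2·atan2(√a, √(1−a)) = 0.94858 rad → d = 6371·c ≈ 6043.40 km.

6043 km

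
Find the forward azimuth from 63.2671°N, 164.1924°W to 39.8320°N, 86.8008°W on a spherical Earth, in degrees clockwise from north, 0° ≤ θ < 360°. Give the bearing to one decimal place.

Δλ = -86.8008 − -164.1924 = 77.3916°.
θ = atan2( sin Δλ · cos φ₂ , cos φ₁ · sin φ₂ − sin φ₁ · cos φ₂ · cos Δλ )
  = atan2(0.74941, 0.13842) = 79.535° → normalised to [0°, 360°): 79.535°.

79.5°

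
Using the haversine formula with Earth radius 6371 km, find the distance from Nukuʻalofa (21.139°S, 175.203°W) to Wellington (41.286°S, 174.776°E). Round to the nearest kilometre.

Δλ = 174.776 − -175.203 = 349.979°; wrapped into (−180°, 180°]: -10.021°.
Δφ = -41.286 − -21.139 = -20.147°.
a = sin²(Δφ/2) + cos φ₁ · cos φ₂ · sin²(Δλ/2) = 0.035940.
c = 2·atan2(√a, √(1−a)) = 0.38147 rad → d = 6371·c ≈ 2430.32 km.

2430 km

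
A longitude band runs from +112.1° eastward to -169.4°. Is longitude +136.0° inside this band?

Band width going east from +112.1° to -169.4°: ((-169.4 − 112.1) mod 360) = 78.5°.
Offset of +136.0° east of the west edge: ((136.0 − 112.1) mod 360) = 23.9°.
23.9° ≤ 78.5° ⇒ inside.

Yes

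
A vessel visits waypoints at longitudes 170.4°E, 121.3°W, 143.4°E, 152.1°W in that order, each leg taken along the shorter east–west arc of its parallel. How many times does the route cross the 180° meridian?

Leg 1: +170.4° → -121.3°, shortest Δλ = 68.3° (east) — crosses 180°.
Leg 2: -121.3° → +143.4°, shortest Δλ = -95.3° (west) — crosses 180°.
Leg 3: +143.4° → -152.1°, shortest Δλ = 64.5° (east) — crosses 180°.
Total crossings: 3.

3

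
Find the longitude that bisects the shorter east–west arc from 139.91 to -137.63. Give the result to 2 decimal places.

-178.86°

Signed shortest Δλ from +139.91° to -137.63° is +82.46°.
Midpoint longitude = +139.91° + (+82.46°)/2 = +139.91° + 41.23° = +181.14°.
Normalise into (−180°, 180°]: -178.86°.
(The naïve average (+139.91 + -137.63)/2 = 1.14° is on the wrong side of the globe.)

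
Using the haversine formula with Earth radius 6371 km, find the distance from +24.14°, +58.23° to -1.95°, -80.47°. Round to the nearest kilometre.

Δλ = -80.47 − 58.23 = -138.70°.
Δφ = -1.95 − 24.14 = -26.09°.
a = sin²(Δφ/2) + cos φ₁ · cos φ₂ · sin²(Δλ/2) = 0.849542.
c = 2·atan2(√a, √(1−a)) = 2.34491 rad → d = 6371·c ≈ 14939.44 km.

14939 km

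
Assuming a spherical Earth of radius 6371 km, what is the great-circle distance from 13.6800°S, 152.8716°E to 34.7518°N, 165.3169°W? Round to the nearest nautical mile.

Δλ = -165.3169 − 152.8716 = -318.1885°; wrapped into (−180°, 180°]: 41.8115°.
Δφ = 34.7518 − -13.6800 = 48.4318°.
a = sin²(Δφ/2) + cos φ₁ · cos φ₂ · sin²(Δλ/2) = 0.269894.
c = 2·atan2(√a, √(1−a)) = 1.09256 rad → d = 6371·c ≈ 6960.71 km ≈ 3758.48 nmi.

3758 nmi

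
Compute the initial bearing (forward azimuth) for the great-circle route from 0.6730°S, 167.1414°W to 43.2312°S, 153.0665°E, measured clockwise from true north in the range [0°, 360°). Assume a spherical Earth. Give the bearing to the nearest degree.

Δλ = 153.0665 − -167.1414 = 320.2079°; wrapped into (−180°, 180°]: -39.7921°.
θ = atan2( sin Δλ · cos φ₂ , cos φ₁ · sin φ₂ − sin φ₁ · cos φ₂ · cos Δλ )
  = atan2(-0.46630, -0.67832) = -145.494° → normalised to [0°, 360°): 214.506°.

215°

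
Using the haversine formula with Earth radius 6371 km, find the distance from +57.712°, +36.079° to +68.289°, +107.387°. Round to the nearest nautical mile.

1917 nmi

Δλ = 107.387 − 36.079 = 71.308°.
Δφ = 68.289 − 57.712 = 10.577°.
a = sin²(Δφ/2) + cos φ₁ · cos φ₂ · sin²(Δλ/2) = 0.075634.
c = 2·atan2(√a, √(1−a)) = 0.55721 rad → d = 6371·c ≈ 3550.00 km ≈ 1916.85 nmi.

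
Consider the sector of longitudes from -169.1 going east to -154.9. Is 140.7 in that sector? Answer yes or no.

Band width going east from -169.1° to -154.9°: ((-154.9 − -169.1) mod 360) = 14.2°.
Offset of +140.7° east of the west edge: ((140.7 − -169.1) mod 360) = 309.8°.
309.8° > 14.2° ⇒ outside.

No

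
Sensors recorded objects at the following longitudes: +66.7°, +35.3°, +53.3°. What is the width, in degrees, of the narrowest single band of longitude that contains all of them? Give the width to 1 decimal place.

31.4°

Sort the longitudes: +35.3°, +53.3°, +66.7°.
Eastward gaps between consecutive values (wrapping around): 18.0°, 13.4°, 328.6°.
Largest gap = 328.6° ⇒ minimal covering band is its complement: 360° − 328.6° = 31.4°.
Band runs from +35.3° eastward to +66.7°.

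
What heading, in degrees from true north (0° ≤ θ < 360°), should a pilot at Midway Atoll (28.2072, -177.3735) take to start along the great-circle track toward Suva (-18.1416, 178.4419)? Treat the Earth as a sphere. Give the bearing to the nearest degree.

185°

Δλ = 178.4419 − -177.3735 = 355.8154°; wrapped into (−180°, 180°]: -4.1846°.
θ = atan2( sin Δλ · cos φ₂ , cos φ₁ · sin φ₂ − sin φ₁ · cos φ₂ · cos Δλ )
  = atan2(-0.06934, -0.72236) = -174.517° → normalised to [0°, 360°): 185.483°.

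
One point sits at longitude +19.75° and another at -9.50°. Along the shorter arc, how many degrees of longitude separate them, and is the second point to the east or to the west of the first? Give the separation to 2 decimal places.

29.25° west

Raw difference: -9.50 − 19.75 = -29.25°.
Normalise into (−180°, 180°]: -29.25° stays -29.25°.
Negative ⇒ the second point lies to the west; separation 29.25°.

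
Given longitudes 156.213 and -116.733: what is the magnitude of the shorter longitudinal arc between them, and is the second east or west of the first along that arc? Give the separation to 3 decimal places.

Raw difference: -116.733 − 156.213 = -272.946°.
Normalise into (−180°, 180°]: -272.946° + 360° = 87.054°.
Positive ⇒ the second point lies to the east; separation 87.054°.

87.054° east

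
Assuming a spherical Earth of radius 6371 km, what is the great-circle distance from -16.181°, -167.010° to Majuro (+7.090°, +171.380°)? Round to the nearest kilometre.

Δλ = 171.380 − -167.010 = 338.390°; wrapped into (−180°, 180°]: -21.610°.
Δφ = 7.090 − -16.181 = 23.271°.
a = sin²(Δφ/2) + cos φ₁ · cos φ₂ · sin²(Δλ/2) = 0.074170.
c = 2·atan2(√a, √(1−a)) = 0.55165 rad → d = 6371·c ≈ 3514.58 km.

3515 km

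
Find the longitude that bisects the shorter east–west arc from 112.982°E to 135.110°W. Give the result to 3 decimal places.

168.936°E

Signed shortest Δλ from +112.982° to -135.110° is +111.908°.
Midpoint longitude = +112.982° + (+111.908°)/2 = +112.982° + 55.954° = +168.936°.
(The naïve average (+112.982 + -135.110)/2 = -11.064° is on the wrong side of the globe.)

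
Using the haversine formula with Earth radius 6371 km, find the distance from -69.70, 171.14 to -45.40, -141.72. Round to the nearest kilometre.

Δλ = -141.72 − 171.14 = -312.86°; wrapped into (−180°, 180°]: 47.14°.
Δφ = -45.40 − -69.70 = 24.30°.
a = sin²(Δφ/2) + cos φ₁ · cos φ₂ · sin²(Δλ/2) = 0.083249.
c = 2·atan2(√a, √(1−a)) = 0.58538 rad → d = 6371·c ≈ 3729.46 km.

3729 km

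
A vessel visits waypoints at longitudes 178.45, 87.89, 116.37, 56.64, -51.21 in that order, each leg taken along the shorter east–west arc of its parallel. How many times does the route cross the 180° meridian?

Leg 1: +178.45° → +87.89°, shortest Δλ = -90.56° (west) — does not cross 180°.
Leg 2: +87.89° → +116.37°, shortest Δλ = 28.48° (east) — does not cross 180°.
Leg 3: +116.37° → +56.64°, shortest Δλ = -59.73° (west) — does not cross 180°.
Leg 4: +56.64° → -51.21°, shortest Δλ = -107.85° (west) — does not cross 180°.
Total crossings: 0.

0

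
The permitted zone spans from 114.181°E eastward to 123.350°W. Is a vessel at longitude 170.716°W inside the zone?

Yes

Band width going east from +114.181° to -123.350°: ((-123.350 − 114.181) mod 360) = 122.469°.
Offset of -170.716° east of the west edge: ((-170.716 − 114.181) mod 360) = 75.103°.
75.103° ≤ 122.469° ⇒ inside.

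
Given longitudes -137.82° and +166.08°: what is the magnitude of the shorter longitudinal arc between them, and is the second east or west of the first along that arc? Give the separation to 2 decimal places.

Raw difference: 166.08 − -137.82 = 303.9°.
Normalise into (−180°, 180°]: 303.9° − 360° = -56.1°.
Negative ⇒ the second point lies to the west; separation 56.10°.

56.10° west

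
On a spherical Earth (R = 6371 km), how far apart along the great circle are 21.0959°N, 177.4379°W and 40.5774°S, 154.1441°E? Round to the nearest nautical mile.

4029 nmi

Δλ = 154.1441 − -177.4379 = 331.5820°; wrapped into (−180°, 180°]: -28.4180°.
Δφ = -40.5774 − 21.0959 = -61.6733°.
a = sin²(Δφ/2) + cos φ₁ · cos φ₂ · sin²(Δλ/2) = 0.305446.
c = 2·atan2(√a, √(1−a)) = 1.17113 rad → d = 6371·c ≈ 7461.29 km ≈ 4028.77 nmi.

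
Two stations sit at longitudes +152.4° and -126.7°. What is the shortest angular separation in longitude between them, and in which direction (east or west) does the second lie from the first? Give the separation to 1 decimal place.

80.9° east

Raw difference: -126.7 − 152.4 = -279.1°.
Normalise into (−180°, 180°]: -279.1° + 360° = 80.9°.
Positive ⇒ the second point lies to the east; separation 80.9°.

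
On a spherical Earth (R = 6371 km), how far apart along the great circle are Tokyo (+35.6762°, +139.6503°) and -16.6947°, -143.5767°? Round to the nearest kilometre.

Δλ = -143.5767 − 139.6503 = -283.2270°; wrapped into (−180°, 180°]: 76.7730°.
Δφ = -16.6947 − 35.6762 = -52.3709°.
a = sin²(Δφ/2) + cos φ₁ · cos φ₂ · sin²(Δλ/2) = 0.494752.
c = 2·atan2(√a, √(1−a)) = 1.56030 rad → d = 6371·c ≈ 9940.68 km.

9941 km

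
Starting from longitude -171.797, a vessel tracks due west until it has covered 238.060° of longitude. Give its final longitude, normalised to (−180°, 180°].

Start at -171.797°; shift −238.060° → -409.857°.
-409.857° lies outside (−180°, 180°]; add 360° → -49.857°.

-49.857°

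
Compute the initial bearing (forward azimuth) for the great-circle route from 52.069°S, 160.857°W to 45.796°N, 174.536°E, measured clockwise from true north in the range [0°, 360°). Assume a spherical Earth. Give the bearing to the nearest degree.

Δλ = 174.536 − -160.857 = 335.393°; wrapped into (−180°, 180°]: -24.607°.
θ = atan2( sin Δλ · cos φ₂ , cos φ₁ · sin φ₂ − sin φ₁ · cos φ₂ · cos Δλ )
  = atan2(-0.29031, 0.94065) = -17.152° → normalised to [0°, 360°): 342.848°.

343°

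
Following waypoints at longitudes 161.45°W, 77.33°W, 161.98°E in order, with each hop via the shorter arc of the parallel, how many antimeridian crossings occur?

Leg 1: -161.45° → -77.33°, shortest Δλ = 84.12° (east) — does not cross 180°.
Leg 2: -77.33° → +161.98°, shortest Δλ = -120.69° (west) — crosses 180°.
Total crossings: 1.

1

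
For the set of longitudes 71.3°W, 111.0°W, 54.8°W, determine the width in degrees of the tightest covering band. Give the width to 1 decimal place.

56.2°

Sort the longitudes: -111.0°, -71.3°, -54.8°.
Eastward gaps between consecutive values (wrapping around): 39.7°, 16.5°, 303.8°.
Largest gap = 303.8° ⇒ minimal covering band is its complement: 360° − 303.8° = 56.2°.
Band runs from -111.0° eastward to -54.8°.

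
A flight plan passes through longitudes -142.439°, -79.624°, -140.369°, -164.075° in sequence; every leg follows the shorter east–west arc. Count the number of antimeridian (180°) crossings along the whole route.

0

Leg 1: -142.439° → -79.624°, shortest Δλ = 62.815° (east) — does not cross 180°.
Leg 2: -79.624° → -140.369°, shortest Δλ = -60.745° (west) — does not cross 180°.
Leg 3: -140.369° → -164.075°, shortest Δλ = -23.706° (west) — does not cross 180°.
Total crossings: 0.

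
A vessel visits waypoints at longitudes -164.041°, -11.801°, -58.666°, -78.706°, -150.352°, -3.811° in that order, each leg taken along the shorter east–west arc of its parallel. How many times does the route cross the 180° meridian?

Leg 1: -164.041° → -11.801°, shortest Δλ = 152.24° (east) — does not cross 180°.
Leg 2: -11.801° → -58.666°, shortest Δλ = -46.865° (west) — does not cross 180°.
Leg 3: -58.666° → -78.706°, shortest Δλ = -20.04° (west) — does not cross 180°.
Leg 4: -78.706° → -150.352°, shortest Δλ = -71.646° (west) — does not cross 180°.
Leg 5: -150.352° → -3.811°, shortest Δλ = 146.541° (east) — does not cross 180°.
Total crossings: 0.

0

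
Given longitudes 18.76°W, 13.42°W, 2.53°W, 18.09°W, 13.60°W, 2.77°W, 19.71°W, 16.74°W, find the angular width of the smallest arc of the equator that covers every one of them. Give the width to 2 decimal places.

17.18°

Sort the longitudes: -19.71°, -18.76°, -18.09°, -16.74°, -13.60°, -13.42°, -2.77°, -2.53°.
Eastward gaps between consecutive values (wrapping around): 0.95°, 0.67°, 1.35°, 3.14°, 0.18°, 10.65°, 0.24°, 342.82°.
Largest gap = 342.82° ⇒ minimal covering band is its complement: 360° − 342.82° = 17.18°.
Band runs from -19.71° eastward to -2.53°.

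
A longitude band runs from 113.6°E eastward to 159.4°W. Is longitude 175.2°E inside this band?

Band width going east from +113.6° to -159.4°: ((-159.4 − 113.6) mod 360) = 87.0°.
Offset of +175.2° east of the west edge: ((175.2 − 113.6) mod 360) = 61.6°.
61.6° ≤ 87.0° ⇒ inside.

Yes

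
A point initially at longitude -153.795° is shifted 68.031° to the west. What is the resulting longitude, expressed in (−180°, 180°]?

Start at -153.795°; shift −68.031° → -221.826°.
-221.826° lies outside (−180°, 180°]; add 360° → +138.174°.

+138.174°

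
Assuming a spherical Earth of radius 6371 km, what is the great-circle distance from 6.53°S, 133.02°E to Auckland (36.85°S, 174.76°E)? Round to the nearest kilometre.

Δλ = 174.76 − 133.02 = 41.74°.
Δφ = -36.85 − -6.53 = -30.32°.
a = sin²(Δφ/2) + cos φ₁ · cos φ₂ · sin²(Δλ/2) = 0.169288.
c = 2·atan2(√a, √(1−a)) = 0.84808 rad → d = 6371·c ≈ 5403.13 km.

5403 km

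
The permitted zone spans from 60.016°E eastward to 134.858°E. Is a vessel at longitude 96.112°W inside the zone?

Band width going east from +60.016° to +134.858°: ((134.858 − 60.016) mod 360) = 74.842°.
Offset of -96.112° east of the west edge: ((-96.112 − 60.016) mod 360) = 203.872°.
203.872° > 74.842° ⇒ outside.

No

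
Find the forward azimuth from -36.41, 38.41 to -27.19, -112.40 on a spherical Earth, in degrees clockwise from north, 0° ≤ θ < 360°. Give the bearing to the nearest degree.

208°

Δλ = -112.40 − 38.41 = -150.81°.
θ = atan2( sin Δλ · cos φ₂ , cos φ₁ · sin φ₂ − sin φ₁ · cos φ₂ · cos Δλ )
  = atan2(-0.43381, -0.82866) = -152.367° → normalised to [0°, 360°): 207.633°.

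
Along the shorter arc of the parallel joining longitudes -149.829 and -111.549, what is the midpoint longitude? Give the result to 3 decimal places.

-130.689°

Signed shortest Δλ from -149.829° to -111.549° is +38.280°.
Midpoint longitude = -149.829° + (+38.280°)/2 = -149.829° + 19.140° = -130.689°.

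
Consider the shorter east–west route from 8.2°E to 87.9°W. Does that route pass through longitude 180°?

Signed shortest Δλ = ((-87.9 − 8.2 + 180) mod 360) − 180 = -96.1°.
Going west by 96.1° from +8.2° reaches -87.9° without touching 180°.

No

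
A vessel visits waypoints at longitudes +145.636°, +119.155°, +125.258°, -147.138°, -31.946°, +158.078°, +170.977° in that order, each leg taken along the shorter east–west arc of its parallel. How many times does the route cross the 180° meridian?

2

Leg 1: +145.636° → +119.155°, shortest Δλ = -26.481° (west) — does not cross 180°.
Leg 2: +119.155° → +125.258°, shortest Δλ = 6.103° (east) — does not cross 180°.
Leg 3: +125.258° → -147.138°, shortest Δλ = 87.604° (east) — crosses 180°.
Leg 4: -147.138° → -31.946°, shortest Δλ = 115.192° (east) — does not cross 180°.
Leg 5: -31.946° → +158.078°, shortest Δλ = -169.976° (west) — crosses 180°.
Leg 6: +158.078° → +170.977°, shortest Δλ = 12.899° (east) — does not cross 180°.
Total crossings: 2.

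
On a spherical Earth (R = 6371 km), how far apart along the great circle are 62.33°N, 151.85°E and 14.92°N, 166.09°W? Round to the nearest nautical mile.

Δλ = -166.09 − 151.85 = -317.94°; wrapped into (−180°, 180°]: 42.06°.
Δφ = 14.92 − 62.33 = -47.41°.
a = sin²(Δφ/2) + cos φ₁ · cos φ₂ · sin²(Δλ/2) = 0.219412.
c = 2·atan2(√a, √(1−a)) = 0.97499 rad → d = 6371·c ≈ 6211.66 km ≈ 3354.03 nmi.

3354 nmi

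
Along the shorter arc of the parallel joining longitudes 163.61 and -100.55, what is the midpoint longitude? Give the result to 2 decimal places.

Signed shortest Δλ from +163.61° to -100.55° is +95.84°.
Midpoint longitude = +163.61° + (+95.84°)/2 = +163.61° + 47.92° = +211.53°.
Normalise into (−180°, 180°]: -148.47°.
(The naïve average (+163.61 + -100.55)/2 = 31.53° is on the wrong side of the globe.)

-148.47°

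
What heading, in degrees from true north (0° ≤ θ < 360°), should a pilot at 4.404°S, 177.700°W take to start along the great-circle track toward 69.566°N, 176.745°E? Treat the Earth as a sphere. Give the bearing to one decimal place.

Δλ = 176.745 − -177.700 = 354.445°; wrapped into (−180°, 180°]: -5.555°.
θ = atan2( sin Δλ · cos φ₂ , cos φ₁ · sin φ₂ − sin φ₁ · cos φ₂ · cos Δλ )
  = atan2(-0.03380, 0.96099) = -2.014° → normalised to [0°, 360°): 357.986°.

358.0°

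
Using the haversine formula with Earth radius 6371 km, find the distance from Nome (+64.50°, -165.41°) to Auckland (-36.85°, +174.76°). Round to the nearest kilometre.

11403 km

Δλ = 174.76 − -165.41 = 340.17°; wrapped into (−180°, 180°]: -19.83°.
Δφ = -36.85 − 64.50 = -101.35°.
a = sin²(Δφ/2) + cos φ₁ · cos φ₂ · sin²(Δλ/2) = 0.608615.
c = 2·atan2(√a, √(1−a)) = 1.78977 rad → d = 6371·c ≈ 11402.63 km.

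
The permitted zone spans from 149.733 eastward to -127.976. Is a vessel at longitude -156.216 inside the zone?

Yes

Band width going east from +149.733° to -127.976°: ((-127.976 − 149.733) mod 360) = 82.291°.
Offset of -156.216° east of the west edge: ((-156.216 − 149.733) mod 360) = 54.051°.
54.051° ≤ 82.291° ⇒ inside.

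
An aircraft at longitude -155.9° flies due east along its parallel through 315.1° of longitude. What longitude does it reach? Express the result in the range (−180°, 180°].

+159.2°

Start at -155.9°; shift +315.1° → +159.2°.
+159.2° already lies in (−180°, 180°].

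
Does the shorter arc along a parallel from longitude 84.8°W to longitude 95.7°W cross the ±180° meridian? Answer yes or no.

No

Signed shortest Δλ = ((-95.7 − -84.8 + 180) mod 360) − 180 = -10.9°.
Going west by 10.9° from -84.8° reaches -95.7° without touching 180°.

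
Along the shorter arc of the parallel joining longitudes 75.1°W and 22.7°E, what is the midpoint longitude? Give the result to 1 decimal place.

26.2°W

Signed shortest Δλ from -75.1° to +22.7° is +97.8°.
Midpoint longitude = -75.1° + (+97.8°)/2 = -75.1° + 48.9° = -26.2°.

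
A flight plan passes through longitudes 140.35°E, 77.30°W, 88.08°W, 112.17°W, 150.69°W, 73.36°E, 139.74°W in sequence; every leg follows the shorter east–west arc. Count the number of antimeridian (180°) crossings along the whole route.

Leg 1: +140.35° → -77.30°, shortest Δλ = 142.35° (east) — crosses 180°.
Leg 2: -77.30° → -88.08°, shortest Δλ = -10.78° (west) — does not cross 180°.
Leg 3: -88.08° → -112.17°, shortest Δλ = -24.09° (west) — does not cross 180°.
Leg 4: -112.17° → -150.69°, shortest Δλ = -38.52° (west) — does not cross 180°.
Leg 5: -150.69° → +73.36°, shortest Δλ = -135.95° (west) — crosses 180°.
Leg 6: +73.36° → -139.74°, shortest Δλ = 146.9° (east) — crosses 180°.
Total crossings: 3.

3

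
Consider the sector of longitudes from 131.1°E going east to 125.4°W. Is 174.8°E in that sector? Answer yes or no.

Band width going east from +131.1° to -125.4°: ((-125.4 − 131.1) mod 360) = 103.5°.
Offset of +174.8° east of the west edge: ((174.8 − 131.1) mod 360) = 43.7°.
43.7° ≤ 103.5° ⇒ inside.

Yes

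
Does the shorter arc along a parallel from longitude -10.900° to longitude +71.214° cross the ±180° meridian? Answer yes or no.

Signed shortest Δλ = ((71.214 − -10.900 + 180) mod 360) − 180 = 82.114°.
Going east by 82.114° from -10.900° reaches +71.214° without touching 180°.

No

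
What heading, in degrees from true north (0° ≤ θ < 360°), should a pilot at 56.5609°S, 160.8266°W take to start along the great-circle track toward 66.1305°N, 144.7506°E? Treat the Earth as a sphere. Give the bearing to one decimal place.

334.8°

Δλ = 144.7506 − -160.8266 = 305.5772°; wrapped into (−180°, 180°]: -54.4228°.
θ = atan2( sin Δλ · cos φ₂ , cos φ₁ · sin φ₂ − sin φ₁ · cos φ₂ · cos Δλ )
  = atan2(-0.32912, 0.70038) = -25.170° → normalised to [0°, 360°): 334.830°.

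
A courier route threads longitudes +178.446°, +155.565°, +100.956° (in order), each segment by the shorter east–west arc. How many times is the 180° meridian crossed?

0

Leg 1: +178.446° → +155.565°, shortest Δλ = -22.881° (west) — does not cross 180°.
Leg 2: +155.565° → +100.956°, shortest Δλ = -54.609° (west) — does not cross 180°.
Total crossings: 0.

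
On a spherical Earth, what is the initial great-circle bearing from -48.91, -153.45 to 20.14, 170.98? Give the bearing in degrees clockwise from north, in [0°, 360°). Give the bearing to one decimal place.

Δλ = 170.98 − -153.45 = 324.43°; wrapped into (−180°, 180°]: -35.57°.
θ = atan2( sin Δλ · cos φ₂ , cos φ₁ · sin φ₂ − sin φ₁ · cos φ₂ · cos Δλ )
  = atan2(-0.54613, 0.80186) = -34.258° → normalised to [0°, 360°): 325.742°.

325.7°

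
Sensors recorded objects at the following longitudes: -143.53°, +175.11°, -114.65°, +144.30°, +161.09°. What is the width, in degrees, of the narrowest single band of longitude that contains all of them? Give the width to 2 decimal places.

101.05°

Sort the longitudes: -143.53°, -114.65°, +144.30°, +161.09°, +175.11°.
Eastward gaps between consecutive values (wrapping around): 28.88°, 258.95°, 16.79°, 14.02°, 41.36°.
Largest gap = 258.95° ⇒ minimal covering band is its complement: 360° − 258.95° = 101.05°.
Band runs from +144.30° eastward to -114.65°, crossing the antimeridian.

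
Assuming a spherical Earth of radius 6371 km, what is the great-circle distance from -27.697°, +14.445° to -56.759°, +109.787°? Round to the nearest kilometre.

7773 km

Δλ = 109.787 − 14.445 = 95.342°.
Δφ = -56.759 − -27.697 = -29.062°.
a = sin²(Δφ/2) + cos φ₁ · cos φ₂ · sin²(Δλ/2) = 0.328222.
c = 2·atan2(√a, √(1−a)) = 1.22010 rad → d = 6371·c ≈ 7773.23 km.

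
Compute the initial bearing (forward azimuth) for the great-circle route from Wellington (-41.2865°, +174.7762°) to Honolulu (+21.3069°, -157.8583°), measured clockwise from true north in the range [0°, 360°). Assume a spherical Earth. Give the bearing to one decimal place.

Δλ = -157.8583 − 174.7762 = -332.6345°; wrapped into (−180°, 180°]: 27.3655°.
θ = atan2( sin Δλ · cos φ₂ , cos φ₁ · sin φ₂ − sin φ₁ · cos φ₂ · cos Δλ )
  = atan2(0.42825, 0.81897) = 27.605° → normalised to [0°, 360°): 27.605°.

27.6°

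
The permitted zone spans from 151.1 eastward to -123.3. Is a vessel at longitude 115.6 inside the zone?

Band width going east from +151.1° to -123.3°: ((-123.3 − 151.1) mod 360) = 85.6°.
Offset of +115.6° east of the west edge: ((115.6 − 151.1) mod 360) = 324.5°.
324.5° > 85.6° ⇒ outside.

No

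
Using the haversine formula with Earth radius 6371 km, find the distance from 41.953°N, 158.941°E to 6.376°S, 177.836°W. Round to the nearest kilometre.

Δλ = -177.836 − 158.941 = -336.777°; wrapped into (−180°, 180°]: 23.223°.
Δφ = -6.376 − 41.953 = -48.329°.
a = sin²(Δφ/2) + cos φ₁ · cos φ₂ · sin²(Δλ/2) = 0.197516.
c = 2·atan2(√a, √(1−a)) = 0.92107 rad → d = 6371·c ≈ 5868.13 km.

5868 km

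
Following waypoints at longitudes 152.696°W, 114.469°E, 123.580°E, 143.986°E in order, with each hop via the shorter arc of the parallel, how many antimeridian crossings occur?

1

Leg 1: -152.696° → +114.469°, shortest Δλ = -92.835° (west) — crosses 180°.
Leg 2: +114.469° → +123.580°, shortest Δλ = 9.111° (east) — does not cross 180°.
Leg 3: +123.580° → +143.986°, shortest Δλ = 20.406° (east) — does not cross 180°.
Total crossings: 1.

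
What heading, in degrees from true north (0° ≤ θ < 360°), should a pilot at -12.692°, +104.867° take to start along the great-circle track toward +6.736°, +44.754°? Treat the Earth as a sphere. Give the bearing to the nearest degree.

Δλ = 44.754 − 104.867 = -60.113°.
θ = atan2( sin Δλ · cos φ₂ , cos φ₁ · sin φ₂ − sin φ₁ · cos φ₂ · cos Δλ )
  = atan2(-0.86102, 0.22315) = -75.470° → normalised to [0°, 360°): 284.530°.

285°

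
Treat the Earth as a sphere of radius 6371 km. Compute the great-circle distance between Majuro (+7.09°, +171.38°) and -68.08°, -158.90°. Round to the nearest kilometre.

8678 km

Δλ = -158.90 − 171.38 = -330.28°; wrapped into (−180°, 180°]: 29.72°.
Δφ = -68.08 − 7.09 = -75.17°.
a = sin²(Δφ/2) + cos φ₁ · cos φ₂ · sin²(Δλ/2) = 0.396389.
c = 2·atan2(√a, √(1−a)) = 1.36206 rad → d = 6371·c ≈ 8677.70 km.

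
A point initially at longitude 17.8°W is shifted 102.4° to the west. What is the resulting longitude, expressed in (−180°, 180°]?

Start at -17.8°; shift −102.4° → -120.2°.
-120.2° already lies in (−180°, 180°].

120.2°W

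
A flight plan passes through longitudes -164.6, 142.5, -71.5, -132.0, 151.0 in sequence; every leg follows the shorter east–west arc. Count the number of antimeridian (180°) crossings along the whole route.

Leg 1: -164.6° → +142.5°, shortest Δλ = -52.9° (west) — crosses 180°.
Leg 2: +142.5° → -71.5°, shortest Δλ = 146.0° (east) — crosses 180°.
Leg 3: -71.5° → -132.0°, shortest Δλ = -60.5° (west) — does not cross 180°.
Leg 4: -132.0° → +151.0°, shortest Δλ = -77.0° (west) — crosses 180°.
Total crossings: 3.

3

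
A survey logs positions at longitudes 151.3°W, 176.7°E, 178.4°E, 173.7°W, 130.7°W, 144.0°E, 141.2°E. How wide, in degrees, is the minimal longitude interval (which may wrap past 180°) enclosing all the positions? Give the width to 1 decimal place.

88.1°

Sort the longitudes: -173.7°, -151.3°, -130.7°, +141.2°, +144.0°, +176.7°, +178.4°.
Eastward gaps between consecutive values (wrapping around): 22.4°, 20.6°, 271.9°, 2.8°, 32.7°, 1.7°, 7.9°.
Largest gap = 271.9° ⇒ minimal covering band is its complement: 360° − 271.9° = 88.1°.
Band runs from +141.2° eastward to -130.7°, crossing the antimeridian.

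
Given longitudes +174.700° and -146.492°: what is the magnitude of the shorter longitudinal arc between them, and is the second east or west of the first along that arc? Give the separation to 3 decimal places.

38.808° east

Raw difference: -146.492 − 174.700 = -321.192°.
Normalise into (−180°, 180°]: -321.192° + 360° = 38.808°.
Positive ⇒ the second point lies to the east; separation 38.808°.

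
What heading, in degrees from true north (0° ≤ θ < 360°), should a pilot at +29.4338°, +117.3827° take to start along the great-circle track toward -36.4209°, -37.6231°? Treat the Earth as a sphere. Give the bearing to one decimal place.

Δλ = -37.6231 − 117.3827 = -155.0058°.
θ = atan2( sin Δλ · cos φ₂ , cos φ₁ · sin φ₂ − sin φ₁ · cos φ₂ · cos Δλ )
  = atan2(-0.34000, -0.15868) = -115.019° → normalised to [0°, 360°): 244.981°.

245.0°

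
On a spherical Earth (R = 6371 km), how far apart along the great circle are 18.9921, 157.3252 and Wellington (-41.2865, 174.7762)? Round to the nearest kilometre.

Δλ = 174.7762 − 157.3252 = 17.4510°.
Δφ = -41.2865 − 18.9921 = -60.2786°.
a = sin²(Δφ/2) + cos φ₁ · cos φ₂ · sin²(Δλ/2) = 0.268460.
c = 2·atan2(√a, √(1−a)) = 1.08933 rad → d = 6371·c ≈ 6940.11 km.

6940 km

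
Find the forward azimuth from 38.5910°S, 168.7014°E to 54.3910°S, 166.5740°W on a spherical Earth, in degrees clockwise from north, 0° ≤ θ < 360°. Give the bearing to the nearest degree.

141°

Δλ = -166.5740 − 168.7014 = -335.2754°; wrapped into (−180°, 180°]: 24.7246°.
θ = atan2( sin Δλ · cos φ₂ , cos φ₁ · sin φ₂ − sin φ₁ · cos φ₂ · cos Δλ )
  = atan2(0.24353, -0.30557) = 141.447° → normalised to [0°, 360°): 141.447°.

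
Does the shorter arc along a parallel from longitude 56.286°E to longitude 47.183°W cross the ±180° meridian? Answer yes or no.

No

Signed shortest Δλ = ((-47.183 − 56.286 + 180) mod 360) − 180 = -103.469°.
Going west by 103.469° from +56.286° reaches -47.183° without touching 180°.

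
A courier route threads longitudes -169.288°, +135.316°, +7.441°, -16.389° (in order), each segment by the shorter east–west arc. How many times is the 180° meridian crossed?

Leg 1: -169.288° → +135.316°, shortest Δλ = -55.396° (west) — crosses 180°.
Leg 2: +135.316° → +7.441°, shortest Δλ = -127.875° (west) — does not cross 180°.
Leg 3: +7.441° → -16.389°, shortest Δλ = -23.83° (west) — does not cross 180°.
Total crossings: 1.

1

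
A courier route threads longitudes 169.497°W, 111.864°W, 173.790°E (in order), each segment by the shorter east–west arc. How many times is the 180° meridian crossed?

Leg 1: -169.497° → -111.864°, shortest Δλ = 57.633° (east) — does not cross 180°.
Leg 2: -111.864° → +173.790°, shortest Δλ = -74.346° (west) — crosses 180°.
Total crossings: 1.

1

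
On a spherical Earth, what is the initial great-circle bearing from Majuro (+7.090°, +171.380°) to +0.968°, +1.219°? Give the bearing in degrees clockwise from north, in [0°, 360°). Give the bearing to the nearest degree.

Δλ = 1.219 − 171.380 = -170.161°.
θ = atan2( sin Δλ · cos φ₂ , cos φ₁ · sin φ₂ − sin φ₁ · cos φ₂ · cos Δλ )
  = atan2(-0.17086, 0.13836) = -50.999° → normalised to [0°, 360°): 309.001°.

309°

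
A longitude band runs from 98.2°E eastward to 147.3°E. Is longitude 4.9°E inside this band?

Band width going east from +98.2° to +147.3°: ((147.3 − 98.2) mod 360) = 49.1°.
Offset of +4.9° east of the west edge: ((4.9 − 98.2) mod 360) = 266.7°.
266.7° > 49.1° ⇒ outside.

No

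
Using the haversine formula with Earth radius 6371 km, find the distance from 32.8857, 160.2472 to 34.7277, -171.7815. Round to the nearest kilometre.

Δλ = -171.7815 − 160.2472 = -332.0287°; wrapped into (−180°, 180°]: 27.9713°.
Δφ = 34.7277 − 32.8857 = 1.8420°.
a = sin²(Δφ/2) + cos φ₁ · cos φ₂ · sin²(Δλ/2) = 0.040570.
c = 2·atan2(√a, √(1−a)) = 0.40562 rad → d = 6371·c ≈ 2584.18 km.

2584 km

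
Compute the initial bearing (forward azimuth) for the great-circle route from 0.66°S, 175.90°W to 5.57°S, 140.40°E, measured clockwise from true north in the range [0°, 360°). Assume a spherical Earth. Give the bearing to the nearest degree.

263°

Δλ = 140.40 − -175.90 = 316.30°; wrapped into (−180°, 180°]: -43.70°.
θ = atan2( sin Δλ · cos φ₂ , cos φ₁ · sin φ₂ − sin φ₁ · cos φ₂ · cos Δλ )
  = atan2(-0.68762, -0.08877) = -97.356° → normalised to [0°, 360°): 262.644°.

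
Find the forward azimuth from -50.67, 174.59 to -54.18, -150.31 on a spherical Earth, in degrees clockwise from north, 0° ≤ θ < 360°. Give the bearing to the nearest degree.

113°

Δλ = -150.31 − 174.59 = -324.90°; wrapped into (−180°, 180°]: 35.10°.
θ = atan2( sin Δλ · cos φ₂ , cos φ₁ · sin φ₂ − sin φ₁ · cos φ₂ · cos Δλ )
  = atan2(0.33652, -0.14354) = 113.101° → normalised to [0°, 360°): 113.101°.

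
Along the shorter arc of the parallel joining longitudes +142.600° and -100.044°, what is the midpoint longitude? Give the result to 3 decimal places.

-158.722°

Signed shortest Δλ from +142.600° to -100.044° is +117.356°.
Midpoint longitude = +142.600° + (+117.356°)/2 = +142.600° + 58.678° = +201.278°.
Normalise into (−180°, 180°]: -158.722°.
(The naïve average (+142.600 + -100.044)/2 = 21.278° is on the wrong side of the globe.)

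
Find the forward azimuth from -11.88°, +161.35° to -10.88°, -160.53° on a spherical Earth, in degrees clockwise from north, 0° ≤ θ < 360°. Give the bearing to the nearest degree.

92°

Δλ = -160.53 − 161.35 = -321.88°; wrapped into (−180°, 180°]: 38.12°.
θ = atan2( sin Δλ · cos φ₂ , cos φ₁ · sin φ₂ − sin φ₁ · cos φ₂ · cos Δλ )
  = atan2(0.60621, -0.02566) = 92.424° → normalised to [0°, 360°): 92.424°.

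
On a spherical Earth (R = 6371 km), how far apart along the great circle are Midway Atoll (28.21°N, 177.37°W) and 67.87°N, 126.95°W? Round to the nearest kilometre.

5505 km

Δλ = -126.95 − -177.37 = 50.42°.
Δφ = 67.87 − 28.21 = 39.66°.
a = sin²(Δφ/2) + cos φ₁ · cos φ₂ · sin²(Δλ/2) = 0.175303.
c = 2·atan2(√a, √(1−a)) = 0.86401 rad → d = 6371·c ≈ 5504.60 km.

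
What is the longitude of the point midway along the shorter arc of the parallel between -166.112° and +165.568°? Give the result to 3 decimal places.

+179.728°

Signed shortest Δλ from -166.112° to +165.568° is -28.320°.
Midpoint longitude = -166.112° + (-28.320°)/2 = -166.112° − 14.160° = -180.272°.
Normalise into (−180°, 180°]: +179.728°.
(The naïve average (-166.112 + +165.568)/2 = -0.272° is on the wrong side of the globe.)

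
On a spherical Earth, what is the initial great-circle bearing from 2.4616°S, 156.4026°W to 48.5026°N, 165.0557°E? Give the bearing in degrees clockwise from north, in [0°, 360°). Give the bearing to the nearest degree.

Δλ = 165.0557 − -156.4026 = 321.4583°; wrapped into (−180°, 180°]: -38.5417°.
θ = atan2( sin Δλ · cos φ₂ , cos φ₁ · sin φ₂ − sin φ₁ · cos φ₂ · cos Δλ )
  = atan2(-0.41285, 0.77055) = -28.182° → normalised to [0°, 360°): 331.818°.

332°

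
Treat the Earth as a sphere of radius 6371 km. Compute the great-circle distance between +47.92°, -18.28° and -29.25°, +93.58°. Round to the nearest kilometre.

13952 km

Δλ = 93.58 − -18.28 = 111.86°.
Δφ = -29.25 − 47.92 = -77.17°.
a = sin²(Δφ/2) + cos φ₁ · cos φ₂ · sin²(Δλ/2) = 0.790187.
c = 2·atan2(√a, √(1−a)) = 2.18998 rad → d = 6371·c ≈ 13952.39 km.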